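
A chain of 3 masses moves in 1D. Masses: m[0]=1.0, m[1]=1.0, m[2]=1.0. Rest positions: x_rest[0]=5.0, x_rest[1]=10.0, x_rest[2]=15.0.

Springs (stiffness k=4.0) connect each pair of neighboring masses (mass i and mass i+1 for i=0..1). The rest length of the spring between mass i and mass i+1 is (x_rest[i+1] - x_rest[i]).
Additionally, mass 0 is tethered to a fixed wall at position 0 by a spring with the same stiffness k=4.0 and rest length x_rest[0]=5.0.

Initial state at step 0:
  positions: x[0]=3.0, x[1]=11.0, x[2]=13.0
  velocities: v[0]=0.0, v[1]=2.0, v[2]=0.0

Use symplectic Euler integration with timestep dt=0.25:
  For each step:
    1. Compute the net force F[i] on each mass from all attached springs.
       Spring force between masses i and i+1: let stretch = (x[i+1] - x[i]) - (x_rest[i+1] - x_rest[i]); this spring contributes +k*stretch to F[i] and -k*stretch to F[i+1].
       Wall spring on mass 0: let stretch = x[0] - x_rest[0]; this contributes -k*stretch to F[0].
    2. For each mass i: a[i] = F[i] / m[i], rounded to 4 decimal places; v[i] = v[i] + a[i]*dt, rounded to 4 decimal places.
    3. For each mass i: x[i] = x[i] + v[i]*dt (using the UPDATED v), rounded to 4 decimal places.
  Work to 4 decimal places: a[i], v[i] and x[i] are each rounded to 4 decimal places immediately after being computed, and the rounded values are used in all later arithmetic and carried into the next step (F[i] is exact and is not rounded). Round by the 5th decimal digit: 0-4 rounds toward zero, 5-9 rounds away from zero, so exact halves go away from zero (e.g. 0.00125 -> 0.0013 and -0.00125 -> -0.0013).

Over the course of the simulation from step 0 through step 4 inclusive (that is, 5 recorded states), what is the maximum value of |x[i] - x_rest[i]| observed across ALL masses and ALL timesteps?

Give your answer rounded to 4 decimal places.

Answer: 2.0781

Derivation:
Step 0: x=[3.0000 11.0000 13.0000] v=[0.0000 2.0000 0.0000]
Step 1: x=[4.2500 10.0000 13.7500] v=[5.0000 -4.0000 3.0000]
Step 2: x=[5.8750 8.5000 14.8125] v=[6.5000 -6.0000 4.2500]
Step 3: x=[6.6875 7.9219 15.5469] v=[3.2500 -2.3125 2.9375]
Step 4: x=[6.1367 8.9414 15.6250] v=[-2.2031 4.0781 0.3125]
Max displacement = 2.0781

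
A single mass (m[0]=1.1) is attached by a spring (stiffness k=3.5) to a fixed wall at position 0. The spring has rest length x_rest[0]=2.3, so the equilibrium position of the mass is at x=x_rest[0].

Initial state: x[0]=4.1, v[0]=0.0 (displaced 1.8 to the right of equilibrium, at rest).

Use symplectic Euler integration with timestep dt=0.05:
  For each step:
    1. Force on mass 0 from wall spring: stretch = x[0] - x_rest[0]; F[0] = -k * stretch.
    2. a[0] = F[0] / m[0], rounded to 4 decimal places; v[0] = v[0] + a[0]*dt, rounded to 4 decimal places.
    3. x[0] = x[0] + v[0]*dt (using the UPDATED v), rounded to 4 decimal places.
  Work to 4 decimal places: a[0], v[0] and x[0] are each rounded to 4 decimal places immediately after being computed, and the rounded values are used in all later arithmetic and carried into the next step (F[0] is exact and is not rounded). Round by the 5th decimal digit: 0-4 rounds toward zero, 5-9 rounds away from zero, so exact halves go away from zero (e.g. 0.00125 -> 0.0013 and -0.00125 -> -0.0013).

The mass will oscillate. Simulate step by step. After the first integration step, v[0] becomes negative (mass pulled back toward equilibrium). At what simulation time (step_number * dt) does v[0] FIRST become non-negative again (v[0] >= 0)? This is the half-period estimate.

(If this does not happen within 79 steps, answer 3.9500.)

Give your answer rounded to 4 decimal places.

Answer: 1.8000

Derivation:
Step 0: x=[4.1000] v=[0.0000]
Step 1: x=[4.0857] v=[-0.2864]
Step 2: x=[4.0572] v=[-0.5705]
Step 3: x=[4.0147] v=[-0.8501]
Step 4: x=[3.9586] v=[-1.1229]
Step 5: x=[3.8893] v=[-1.3868]
Step 6: x=[3.8073] v=[-1.6396]
Step 7: x=[3.7133] v=[-1.8794]
Step 8: x=[3.6081] v=[-2.1042]
Step 9: x=[3.4925] v=[-2.3123]
Step 10: x=[3.3674] v=[-2.5020]
Step 11: x=[3.2338] v=[-2.6718]
Step 12: x=[3.0928] v=[-2.8204]
Step 13: x=[2.9455] v=[-2.9465]
Step 14: x=[2.7930] v=[-3.0492]
Step 15: x=[2.6366] v=[-3.1276]
Step 16: x=[2.4775] v=[-3.1812]
Step 17: x=[2.3170] v=[-3.2094]
Step 18: x=[2.1564] v=[-3.2121]
Step 19: x=[1.9969] v=[-3.1893]
Step 20: x=[1.8398] v=[-3.1411]
Step 21: x=[1.6864] v=[-3.0679]
Step 22: x=[1.5379] v=[-2.9703]
Step 23: x=[1.3954] v=[-2.8491]
Step 24: x=[1.2601] v=[-2.7052]
Step 25: x=[1.1331] v=[-2.5398]
Step 26: x=[1.0154] v=[-2.3542]
Step 27: x=[0.9079] v=[-2.1498]
Step 28: x=[0.8115] v=[-1.9283]
Step 29: x=[0.7269] v=[-1.6915]
Step 30: x=[0.6548] v=[-1.4412]
Step 31: x=[0.5958] v=[-1.1795]
Step 32: x=[0.5504] v=[-0.9084]
Step 33: x=[0.5189] v=[-0.6301]
Step 34: x=[0.5016] v=[-0.3467]
Step 35: x=[0.4986] v=[-0.0606]
Step 36: x=[0.5099] v=[0.2260]
First v>=0 after going negative at step 36, time=1.8000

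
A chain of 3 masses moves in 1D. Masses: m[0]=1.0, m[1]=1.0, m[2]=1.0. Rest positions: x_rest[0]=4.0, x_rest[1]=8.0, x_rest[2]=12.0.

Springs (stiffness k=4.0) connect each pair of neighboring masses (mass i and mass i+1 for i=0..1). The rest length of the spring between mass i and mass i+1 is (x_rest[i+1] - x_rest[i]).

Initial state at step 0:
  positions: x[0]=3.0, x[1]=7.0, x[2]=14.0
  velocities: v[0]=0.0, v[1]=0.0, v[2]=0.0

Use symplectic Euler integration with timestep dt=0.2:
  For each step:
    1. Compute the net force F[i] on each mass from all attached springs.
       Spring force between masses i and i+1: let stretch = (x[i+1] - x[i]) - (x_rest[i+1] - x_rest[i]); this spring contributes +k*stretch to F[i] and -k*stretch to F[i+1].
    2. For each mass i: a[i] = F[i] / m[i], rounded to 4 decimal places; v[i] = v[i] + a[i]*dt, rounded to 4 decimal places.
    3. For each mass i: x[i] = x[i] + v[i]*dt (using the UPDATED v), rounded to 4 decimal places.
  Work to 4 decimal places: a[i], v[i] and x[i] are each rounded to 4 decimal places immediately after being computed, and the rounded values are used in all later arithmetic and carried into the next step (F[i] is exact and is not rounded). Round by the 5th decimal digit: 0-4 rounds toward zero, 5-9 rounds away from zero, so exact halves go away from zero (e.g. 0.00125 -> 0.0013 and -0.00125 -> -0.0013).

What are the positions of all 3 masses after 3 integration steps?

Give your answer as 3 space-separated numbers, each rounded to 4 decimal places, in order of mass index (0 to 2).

Step 0: x=[3.0000 7.0000 14.0000] v=[0.0000 0.0000 0.0000]
Step 1: x=[3.0000 7.4800 13.5200] v=[0.0000 2.4000 -2.4000]
Step 2: x=[3.0768 8.2096 12.7136] v=[0.3840 3.6480 -4.0320]
Step 3: x=[3.3348 8.8386 11.8266] v=[1.2902 3.1450 -4.4352]

Answer: 3.3348 8.8386 11.8266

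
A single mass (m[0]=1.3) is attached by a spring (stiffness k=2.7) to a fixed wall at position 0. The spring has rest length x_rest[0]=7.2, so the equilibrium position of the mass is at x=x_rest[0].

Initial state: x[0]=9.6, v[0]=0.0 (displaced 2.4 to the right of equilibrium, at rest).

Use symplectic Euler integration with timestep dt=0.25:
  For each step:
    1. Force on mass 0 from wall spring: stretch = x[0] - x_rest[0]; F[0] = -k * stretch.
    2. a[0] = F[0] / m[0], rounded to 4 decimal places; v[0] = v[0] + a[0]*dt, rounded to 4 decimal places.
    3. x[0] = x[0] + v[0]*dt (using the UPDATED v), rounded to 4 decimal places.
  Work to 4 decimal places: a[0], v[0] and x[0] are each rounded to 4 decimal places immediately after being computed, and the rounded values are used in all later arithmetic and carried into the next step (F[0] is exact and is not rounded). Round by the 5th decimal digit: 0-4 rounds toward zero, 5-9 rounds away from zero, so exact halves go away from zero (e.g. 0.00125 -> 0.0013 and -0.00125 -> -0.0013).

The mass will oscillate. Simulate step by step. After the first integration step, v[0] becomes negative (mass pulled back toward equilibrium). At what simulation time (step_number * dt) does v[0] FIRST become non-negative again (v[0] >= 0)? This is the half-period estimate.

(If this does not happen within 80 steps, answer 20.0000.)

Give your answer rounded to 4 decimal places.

Step 0: x=[9.6000] v=[0.0000]
Step 1: x=[9.2885] v=[-1.2462]
Step 2: x=[8.7059] v=[-2.3306]
Step 3: x=[7.9278] v=[-3.1125]
Step 4: x=[7.0552] v=[-3.4904]
Step 5: x=[6.2014] v=[-3.4152]
Step 6: x=[5.4772] v=[-2.8967]
Step 7: x=[4.9767] v=[-2.0022]
Step 8: x=[4.7648] v=[-0.8478]
Step 9: x=[4.8690] v=[0.4166]
First v>=0 after going negative at step 9, time=2.2500

Answer: 2.2500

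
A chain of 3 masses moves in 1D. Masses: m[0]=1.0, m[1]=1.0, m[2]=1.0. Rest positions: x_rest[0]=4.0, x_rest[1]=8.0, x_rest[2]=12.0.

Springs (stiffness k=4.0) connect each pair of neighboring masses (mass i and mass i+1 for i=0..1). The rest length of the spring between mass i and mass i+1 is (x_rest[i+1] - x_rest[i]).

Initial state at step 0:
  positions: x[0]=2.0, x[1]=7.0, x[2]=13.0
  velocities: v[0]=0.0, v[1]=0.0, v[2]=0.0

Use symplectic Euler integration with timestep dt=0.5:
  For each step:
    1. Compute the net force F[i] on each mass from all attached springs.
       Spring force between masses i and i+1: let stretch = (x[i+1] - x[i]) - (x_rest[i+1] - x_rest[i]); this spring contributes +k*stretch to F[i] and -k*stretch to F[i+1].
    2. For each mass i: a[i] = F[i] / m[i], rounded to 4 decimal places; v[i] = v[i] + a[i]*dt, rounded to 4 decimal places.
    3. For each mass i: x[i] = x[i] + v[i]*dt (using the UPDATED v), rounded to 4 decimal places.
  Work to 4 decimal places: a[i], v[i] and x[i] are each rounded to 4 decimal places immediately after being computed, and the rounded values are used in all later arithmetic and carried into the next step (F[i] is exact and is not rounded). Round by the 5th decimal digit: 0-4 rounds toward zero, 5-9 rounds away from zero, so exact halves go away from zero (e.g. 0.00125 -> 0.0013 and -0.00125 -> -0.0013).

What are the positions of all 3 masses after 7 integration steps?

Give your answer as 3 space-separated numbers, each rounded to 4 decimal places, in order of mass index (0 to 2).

Answer: 3.0000 8.0000 11.0000

Derivation:
Step 0: x=[2.0000 7.0000 13.0000] v=[0.0000 0.0000 0.0000]
Step 1: x=[3.0000 8.0000 11.0000] v=[2.0000 2.0000 -4.0000]
Step 2: x=[5.0000 7.0000 10.0000] v=[4.0000 -2.0000 -2.0000]
Step 3: x=[5.0000 7.0000 10.0000] v=[0.0000 0.0000 0.0000]
Step 4: x=[3.0000 8.0000 11.0000] v=[-4.0000 2.0000 2.0000]
Step 5: x=[2.0000 7.0000 13.0000] v=[-2.0000 -2.0000 4.0000]
Step 6: x=[2.0000 7.0000 13.0000] v=[0.0000 0.0000 0.0000]
Step 7: x=[3.0000 8.0000 11.0000] v=[2.0000 2.0000 -4.0000]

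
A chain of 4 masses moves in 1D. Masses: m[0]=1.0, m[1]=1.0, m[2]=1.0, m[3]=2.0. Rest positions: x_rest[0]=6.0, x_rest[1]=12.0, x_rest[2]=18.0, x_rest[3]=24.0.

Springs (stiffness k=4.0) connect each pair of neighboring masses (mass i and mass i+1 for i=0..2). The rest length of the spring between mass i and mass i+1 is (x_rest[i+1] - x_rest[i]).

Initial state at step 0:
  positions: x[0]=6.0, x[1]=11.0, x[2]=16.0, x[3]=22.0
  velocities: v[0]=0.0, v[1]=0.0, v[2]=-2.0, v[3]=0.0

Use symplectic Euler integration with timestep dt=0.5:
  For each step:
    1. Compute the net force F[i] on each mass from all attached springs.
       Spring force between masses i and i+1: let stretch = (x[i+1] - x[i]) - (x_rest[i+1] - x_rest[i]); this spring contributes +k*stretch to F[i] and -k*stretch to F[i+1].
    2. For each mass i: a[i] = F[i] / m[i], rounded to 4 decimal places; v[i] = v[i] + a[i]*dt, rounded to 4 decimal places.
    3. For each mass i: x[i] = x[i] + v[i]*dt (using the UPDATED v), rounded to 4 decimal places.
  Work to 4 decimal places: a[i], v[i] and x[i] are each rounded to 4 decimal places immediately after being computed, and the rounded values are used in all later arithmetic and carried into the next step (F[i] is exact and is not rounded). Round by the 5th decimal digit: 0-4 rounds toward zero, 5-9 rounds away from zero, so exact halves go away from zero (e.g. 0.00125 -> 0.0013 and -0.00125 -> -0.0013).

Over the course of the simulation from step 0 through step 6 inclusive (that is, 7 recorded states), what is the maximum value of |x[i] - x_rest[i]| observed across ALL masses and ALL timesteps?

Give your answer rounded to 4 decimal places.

Step 0: x=[6.0000 11.0000 16.0000 22.0000] v=[0.0000 0.0000 -2.0000 0.0000]
Step 1: x=[5.0000 11.0000 16.0000 22.0000] v=[-2.0000 0.0000 0.0000 0.0000]
Step 2: x=[4.0000 10.0000 17.0000 22.0000] v=[-2.0000 -2.0000 2.0000 0.0000]
Step 3: x=[3.0000 10.0000 16.0000 22.5000] v=[-2.0000 0.0000 -2.0000 1.0000]
Step 4: x=[3.0000 9.0000 15.5000 22.7500] v=[0.0000 -2.0000 -1.0000 0.5000]
Step 5: x=[3.0000 8.5000 15.7500 22.3750] v=[0.0000 -1.0000 0.5000 -0.7500]
Step 6: x=[2.5000 9.7500 15.3750 21.6875] v=[-1.0000 2.5000 -0.7500 -1.3750]
Max displacement = 3.5000

Answer: 3.5000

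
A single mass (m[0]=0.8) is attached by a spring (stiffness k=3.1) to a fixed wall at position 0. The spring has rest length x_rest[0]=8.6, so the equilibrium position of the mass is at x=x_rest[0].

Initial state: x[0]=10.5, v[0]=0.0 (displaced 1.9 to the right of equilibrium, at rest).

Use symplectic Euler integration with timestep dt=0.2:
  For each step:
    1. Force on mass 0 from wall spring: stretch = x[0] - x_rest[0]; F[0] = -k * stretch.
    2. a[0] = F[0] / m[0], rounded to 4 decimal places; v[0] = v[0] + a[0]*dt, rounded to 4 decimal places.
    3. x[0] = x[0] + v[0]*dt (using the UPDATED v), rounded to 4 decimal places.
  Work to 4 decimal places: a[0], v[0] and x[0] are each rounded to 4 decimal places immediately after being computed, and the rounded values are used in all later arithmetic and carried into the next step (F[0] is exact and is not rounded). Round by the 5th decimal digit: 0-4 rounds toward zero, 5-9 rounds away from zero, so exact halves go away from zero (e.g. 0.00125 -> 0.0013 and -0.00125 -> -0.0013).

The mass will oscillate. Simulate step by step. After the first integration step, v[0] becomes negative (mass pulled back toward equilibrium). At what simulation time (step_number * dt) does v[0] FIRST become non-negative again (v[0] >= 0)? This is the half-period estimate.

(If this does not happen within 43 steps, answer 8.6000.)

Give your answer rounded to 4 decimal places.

Step 0: x=[10.5000] v=[0.0000]
Step 1: x=[10.2055] v=[-1.4725]
Step 2: x=[9.6621] v=[-2.7168]
Step 3: x=[8.9541] v=[-3.5399]
Step 4: x=[8.1912] v=[-3.8143]
Step 5: x=[7.4917] v=[-3.4975]
Step 6: x=[6.9640] v=[-2.6386]
Step 7: x=[6.6899] v=[-1.3707]
Step 8: x=[6.7118] v=[0.1096]
First v>=0 after going negative at step 8, time=1.6000

Answer: 1.6000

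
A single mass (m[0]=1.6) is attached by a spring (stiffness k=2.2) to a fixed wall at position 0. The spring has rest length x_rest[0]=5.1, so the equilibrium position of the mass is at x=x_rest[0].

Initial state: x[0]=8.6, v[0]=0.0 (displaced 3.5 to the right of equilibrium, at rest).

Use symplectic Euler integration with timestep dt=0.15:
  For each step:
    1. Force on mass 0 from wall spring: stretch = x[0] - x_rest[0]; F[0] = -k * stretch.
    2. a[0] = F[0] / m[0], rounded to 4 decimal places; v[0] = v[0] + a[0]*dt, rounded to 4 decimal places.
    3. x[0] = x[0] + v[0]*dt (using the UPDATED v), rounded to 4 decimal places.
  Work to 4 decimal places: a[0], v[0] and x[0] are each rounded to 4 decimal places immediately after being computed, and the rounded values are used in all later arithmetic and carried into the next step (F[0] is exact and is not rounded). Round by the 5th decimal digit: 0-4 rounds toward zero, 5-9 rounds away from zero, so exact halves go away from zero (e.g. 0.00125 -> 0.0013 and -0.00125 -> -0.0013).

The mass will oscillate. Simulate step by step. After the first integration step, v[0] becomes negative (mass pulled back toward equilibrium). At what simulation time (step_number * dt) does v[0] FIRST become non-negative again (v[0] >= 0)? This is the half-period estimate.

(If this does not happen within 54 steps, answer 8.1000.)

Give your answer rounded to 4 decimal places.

Answer: 2.7000

Derivation:
Step 0: x=[8.6000] v=[0.0000]
Step 1: x=[8.4917] v=[-0.7219]
Step 2: x=[8.2785] v=[-1.4214]
Step 3: x=[7.9670] v=[-2.0770]
Step 4: x=[7.5668] v=[-2.6683]
Step 5: x=[7.0902] v=[-3.1771]
Step 6: x=[6.5521] v=[-3.5876]
Step 7: x=[5.9690] v=[-3.8871]
Step 8: x=[5.3591] v=[-4.0663]
Step 9: x=[4.7411] v=[-4.1197]
Step 10: x=[4.1342] v=[-4.0457]
Step 11: x=[3.5572] v=[-3.8465]
Step 12: x=[3.0280] v=[-3.5283]
Step 13: x=[2.5629] v=[-3.1010]
Step 14: x=[2.1762] v=[-2.5777]
Step 15: x=[1.8800] v=[-1.9747]
Step 16: x=[1.6834] v=[-1.3106]
Step 17: x=[1.5925] v=[-0.6059]
Step 18: x=[1.6101] v=[0.1175]
First v>=0 after going negative at step 18, time=2.7000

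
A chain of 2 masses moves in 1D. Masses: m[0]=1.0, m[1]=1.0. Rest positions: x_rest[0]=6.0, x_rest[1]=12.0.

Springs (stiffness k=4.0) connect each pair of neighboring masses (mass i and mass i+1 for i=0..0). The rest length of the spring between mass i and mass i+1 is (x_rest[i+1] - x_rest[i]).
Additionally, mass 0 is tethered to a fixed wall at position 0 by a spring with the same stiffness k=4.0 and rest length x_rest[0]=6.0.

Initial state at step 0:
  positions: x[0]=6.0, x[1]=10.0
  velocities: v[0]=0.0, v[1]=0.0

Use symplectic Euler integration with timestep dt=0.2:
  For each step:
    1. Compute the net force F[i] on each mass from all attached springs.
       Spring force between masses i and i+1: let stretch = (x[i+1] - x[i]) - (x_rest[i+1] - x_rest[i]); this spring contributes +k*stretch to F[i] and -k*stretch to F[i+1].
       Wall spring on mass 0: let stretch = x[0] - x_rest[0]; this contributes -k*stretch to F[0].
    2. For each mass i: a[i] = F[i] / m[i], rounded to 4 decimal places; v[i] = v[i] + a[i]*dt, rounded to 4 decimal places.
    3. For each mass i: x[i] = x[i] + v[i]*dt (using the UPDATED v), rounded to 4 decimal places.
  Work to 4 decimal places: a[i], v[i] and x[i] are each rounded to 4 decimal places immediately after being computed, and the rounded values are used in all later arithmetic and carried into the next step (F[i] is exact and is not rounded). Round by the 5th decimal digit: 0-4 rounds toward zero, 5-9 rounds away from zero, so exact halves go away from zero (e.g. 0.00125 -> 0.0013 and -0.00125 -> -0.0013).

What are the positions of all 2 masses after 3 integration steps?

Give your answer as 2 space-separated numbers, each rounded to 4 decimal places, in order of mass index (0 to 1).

Step 0: x=[6.0000 10.0000] v=[0.0000 0.0000]
Step 1: x=[5.6800 10.3200] v=[-1.6000 1.6000]
Step 2: x=[5.1936 10.8576] v=[-2.4320 2.6880]
Step 3: x=[4.7825 11.4490] v=[-2.0557 2.9568]

Answer: 4.7825 11.4490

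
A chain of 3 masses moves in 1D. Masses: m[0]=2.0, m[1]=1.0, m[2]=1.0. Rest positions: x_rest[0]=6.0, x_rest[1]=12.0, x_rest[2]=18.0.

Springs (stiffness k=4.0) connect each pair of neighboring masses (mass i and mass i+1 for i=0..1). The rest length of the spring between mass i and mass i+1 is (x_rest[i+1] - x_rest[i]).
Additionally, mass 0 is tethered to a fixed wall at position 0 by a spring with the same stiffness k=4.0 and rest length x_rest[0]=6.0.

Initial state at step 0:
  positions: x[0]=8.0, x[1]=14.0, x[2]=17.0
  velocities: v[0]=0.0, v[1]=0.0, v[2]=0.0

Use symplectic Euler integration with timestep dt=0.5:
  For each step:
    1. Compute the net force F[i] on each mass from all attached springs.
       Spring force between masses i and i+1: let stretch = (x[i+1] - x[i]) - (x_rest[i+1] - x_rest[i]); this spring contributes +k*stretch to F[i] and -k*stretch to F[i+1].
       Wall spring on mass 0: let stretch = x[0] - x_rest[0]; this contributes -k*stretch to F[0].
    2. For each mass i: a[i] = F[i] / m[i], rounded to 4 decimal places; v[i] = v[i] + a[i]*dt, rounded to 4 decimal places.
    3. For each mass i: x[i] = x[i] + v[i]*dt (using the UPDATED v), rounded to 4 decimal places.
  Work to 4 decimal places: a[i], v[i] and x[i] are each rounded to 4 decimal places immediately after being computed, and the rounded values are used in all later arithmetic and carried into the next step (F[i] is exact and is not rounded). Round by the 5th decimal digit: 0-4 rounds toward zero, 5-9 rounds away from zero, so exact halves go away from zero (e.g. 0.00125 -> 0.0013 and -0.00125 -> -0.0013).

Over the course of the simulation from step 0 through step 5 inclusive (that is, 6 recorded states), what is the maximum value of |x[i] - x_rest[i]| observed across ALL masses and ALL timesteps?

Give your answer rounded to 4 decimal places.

Answer: 2.5000

Derivation:
Step 0: x=[8.0000 14.0000 17.0000] v=[0.0000 0.0000 0.0000]
Step 1: x=[7.0000 11.0000 20.0000] v=[-2.0000 -6.0000 6.0000]
Step 2: x=[4.5000 13.0000 20.0000] v=[-5.0000 4.0000 0.0000]
Step 3: x=[4.0000 13.5000 19.0000] v=[-1.0000 1.0000 -2.0000]
Step 4: x=[6.2500 10.0000 18.5000] v=[4.5000 -7.0000 -1.0000]
Step 5: x=[7.2500 11.2500 15.5000] v=[2.0000 2.5000 -6.0000]
Max displacement = 2.5000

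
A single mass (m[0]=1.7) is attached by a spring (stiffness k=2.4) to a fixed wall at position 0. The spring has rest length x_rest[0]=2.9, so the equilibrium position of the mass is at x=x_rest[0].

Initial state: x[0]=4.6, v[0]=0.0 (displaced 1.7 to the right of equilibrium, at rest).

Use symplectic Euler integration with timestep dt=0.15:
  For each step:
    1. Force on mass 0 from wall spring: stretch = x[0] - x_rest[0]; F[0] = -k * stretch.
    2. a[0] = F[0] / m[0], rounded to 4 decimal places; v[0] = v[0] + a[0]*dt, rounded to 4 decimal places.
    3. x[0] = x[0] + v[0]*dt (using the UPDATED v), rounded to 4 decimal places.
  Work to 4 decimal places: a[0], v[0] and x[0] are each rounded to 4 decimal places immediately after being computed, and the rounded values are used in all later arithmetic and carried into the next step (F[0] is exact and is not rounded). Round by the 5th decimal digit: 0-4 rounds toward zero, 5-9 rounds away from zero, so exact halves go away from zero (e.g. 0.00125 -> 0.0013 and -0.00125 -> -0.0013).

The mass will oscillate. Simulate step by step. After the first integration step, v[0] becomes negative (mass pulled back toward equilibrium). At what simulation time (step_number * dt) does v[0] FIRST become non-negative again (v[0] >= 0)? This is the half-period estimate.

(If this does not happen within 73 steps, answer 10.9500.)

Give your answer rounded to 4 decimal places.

Step 0: x=[4.6000] v=[0.0000]
Step 1: x=[4.5460] v=[-0.3600]
Step 2: x=[4.4397] v=[-0.7086]
Step 3: x=[4.2845] v=[-1.0347]
Step 4: x=[4.0853] v=[-1.3279]
Step 5: x=[3.8485] v=[-1.5789]
Step 6: x=[3.5815] v=[-1.7798]
Step 7: x=[3.2929] v=[-1.9241]
Step 8: x=[2.9918] v=[-2.0073]
Step 9: x=[2.6878] v=[-2.0267]
Step 10: x=[2.3905] v=[-1.9818]
Step 11: x=[2.1094] v=[-1.8739]
Step 12: x=[1.8534] v=[-1.7065]
Step 13: x=[1.6307] v=[-1.4849]
Step 14: x=[1.4483] v=[-1.2161]
Step 15: x=[1.3120] v=[-0.9087]
Step 16: x=[1.2261] v=[-0.5724]
Step 17: x=[1.1934] v=[-0.2179]
Step 18: x=[1.2149] v=[0.1435]
First v>=0 after going negative at step 18, time=2.7000

Answer: 2.7000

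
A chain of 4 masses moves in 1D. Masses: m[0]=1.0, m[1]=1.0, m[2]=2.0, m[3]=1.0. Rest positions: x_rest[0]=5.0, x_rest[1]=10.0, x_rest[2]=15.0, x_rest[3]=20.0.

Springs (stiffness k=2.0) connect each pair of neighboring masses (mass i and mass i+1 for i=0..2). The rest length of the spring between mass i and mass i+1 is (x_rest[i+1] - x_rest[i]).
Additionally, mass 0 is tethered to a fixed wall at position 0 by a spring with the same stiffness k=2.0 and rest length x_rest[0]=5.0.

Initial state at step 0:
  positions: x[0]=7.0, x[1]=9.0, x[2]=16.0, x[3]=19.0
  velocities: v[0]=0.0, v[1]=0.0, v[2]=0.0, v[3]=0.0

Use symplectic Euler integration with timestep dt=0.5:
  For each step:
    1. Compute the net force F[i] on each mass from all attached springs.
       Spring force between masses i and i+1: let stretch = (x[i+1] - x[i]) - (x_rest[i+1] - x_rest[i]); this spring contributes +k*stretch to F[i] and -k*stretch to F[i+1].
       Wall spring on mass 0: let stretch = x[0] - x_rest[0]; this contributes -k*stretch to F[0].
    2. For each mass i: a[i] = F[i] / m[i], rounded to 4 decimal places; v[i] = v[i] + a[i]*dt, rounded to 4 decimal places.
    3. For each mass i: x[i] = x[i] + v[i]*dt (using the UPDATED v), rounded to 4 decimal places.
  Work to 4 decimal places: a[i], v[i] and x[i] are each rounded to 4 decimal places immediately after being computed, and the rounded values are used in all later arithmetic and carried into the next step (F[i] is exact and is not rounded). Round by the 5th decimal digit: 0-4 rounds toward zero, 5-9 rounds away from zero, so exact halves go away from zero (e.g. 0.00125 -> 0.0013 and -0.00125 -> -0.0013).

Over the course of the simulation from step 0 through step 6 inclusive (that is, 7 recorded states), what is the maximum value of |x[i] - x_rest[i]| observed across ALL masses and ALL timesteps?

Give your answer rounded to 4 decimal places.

Answer: 2.8125

Derivation:
Step 0: x=[7.0000 9.0000 16.0000 19.0000] v=[0.0000 0.0000 0.0000 0.0000]
Step 1: x=[4.5000 11.5000 15.0000 20.0000] v=[-5.0000 5.0000 -2.0000 2.0000]
Step 2: x=[3.2500 12.2500 14.3750 21.0000] v=[-2.5000 1.5000 -1.2500 2.0000]
Step 3: x=[4.8750 9.5625 14.8750 21.1875] v=[3.2500 -5.3750 1.0000 0.3750]
Step 4: x=[6.4063 7.1875 15.6250 20.7188] v=[3.0625 -4.7500 1.5000 -0.9375]
Step 5: x=[5.1250 8.6407 15.5391 20.2032] v=[-2.5626 2.9063 -0.1719 -1.0313]
Step 6: x=[3.0391 11.7852 14.8946 19.8555] v=[-4.1719 6.2890 -1.2891 -0.6954]
Max displacement = 2.8125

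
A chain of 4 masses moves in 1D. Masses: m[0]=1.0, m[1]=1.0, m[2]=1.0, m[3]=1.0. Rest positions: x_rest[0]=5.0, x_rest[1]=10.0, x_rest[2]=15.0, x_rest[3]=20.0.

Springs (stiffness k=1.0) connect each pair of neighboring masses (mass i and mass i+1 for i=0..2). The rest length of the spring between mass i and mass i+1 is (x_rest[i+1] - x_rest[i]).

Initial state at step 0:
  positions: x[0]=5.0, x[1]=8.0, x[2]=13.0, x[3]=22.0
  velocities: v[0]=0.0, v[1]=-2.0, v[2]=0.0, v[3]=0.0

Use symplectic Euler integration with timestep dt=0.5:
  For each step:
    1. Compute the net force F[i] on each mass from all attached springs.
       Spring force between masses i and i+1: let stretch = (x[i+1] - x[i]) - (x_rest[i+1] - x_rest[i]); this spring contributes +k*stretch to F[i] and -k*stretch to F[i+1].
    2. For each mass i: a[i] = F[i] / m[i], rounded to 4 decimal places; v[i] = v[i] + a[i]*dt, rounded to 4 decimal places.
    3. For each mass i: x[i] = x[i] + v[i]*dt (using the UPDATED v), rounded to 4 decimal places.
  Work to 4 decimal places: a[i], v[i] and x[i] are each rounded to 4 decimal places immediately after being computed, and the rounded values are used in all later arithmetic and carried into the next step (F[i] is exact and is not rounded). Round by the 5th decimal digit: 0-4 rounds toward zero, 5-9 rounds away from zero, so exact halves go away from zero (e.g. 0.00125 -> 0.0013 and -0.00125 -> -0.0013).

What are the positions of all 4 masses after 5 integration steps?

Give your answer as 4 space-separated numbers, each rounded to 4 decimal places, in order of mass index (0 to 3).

Answer: 1.7071 10.2384 13.7618 17.2930

Derivation:
Step 0: x=[5.0000 8.0000 13.0000 22.0000] v=[0.0000 -2.0000 0.0000 0.0000]
Step 1: x=[4.5000 7.5000 14.0000 21.0000] v=[-1.0000 -1.0000 2.0000 -2.0000]
Step 2: x=[3.5000 7.8750 15.1250 19.5000] v=[-2.0000 0.7500 2.2500 -3.0000]
Step 3: x=[2.3438 8.9688 15.5313 18.1563] v=[-2.3125 2.1875 0.8125 -2.6875]
Step 4: x=[1.5938 10.0470 14.9532 17.4063] v=[-1.5000 2.1563 -1.1563 -1.5000]
Step 5: x=[1.7071 10.2384 13.7618 17.2930] v=[0.2266 0.3828 -2.3829 -0.2266]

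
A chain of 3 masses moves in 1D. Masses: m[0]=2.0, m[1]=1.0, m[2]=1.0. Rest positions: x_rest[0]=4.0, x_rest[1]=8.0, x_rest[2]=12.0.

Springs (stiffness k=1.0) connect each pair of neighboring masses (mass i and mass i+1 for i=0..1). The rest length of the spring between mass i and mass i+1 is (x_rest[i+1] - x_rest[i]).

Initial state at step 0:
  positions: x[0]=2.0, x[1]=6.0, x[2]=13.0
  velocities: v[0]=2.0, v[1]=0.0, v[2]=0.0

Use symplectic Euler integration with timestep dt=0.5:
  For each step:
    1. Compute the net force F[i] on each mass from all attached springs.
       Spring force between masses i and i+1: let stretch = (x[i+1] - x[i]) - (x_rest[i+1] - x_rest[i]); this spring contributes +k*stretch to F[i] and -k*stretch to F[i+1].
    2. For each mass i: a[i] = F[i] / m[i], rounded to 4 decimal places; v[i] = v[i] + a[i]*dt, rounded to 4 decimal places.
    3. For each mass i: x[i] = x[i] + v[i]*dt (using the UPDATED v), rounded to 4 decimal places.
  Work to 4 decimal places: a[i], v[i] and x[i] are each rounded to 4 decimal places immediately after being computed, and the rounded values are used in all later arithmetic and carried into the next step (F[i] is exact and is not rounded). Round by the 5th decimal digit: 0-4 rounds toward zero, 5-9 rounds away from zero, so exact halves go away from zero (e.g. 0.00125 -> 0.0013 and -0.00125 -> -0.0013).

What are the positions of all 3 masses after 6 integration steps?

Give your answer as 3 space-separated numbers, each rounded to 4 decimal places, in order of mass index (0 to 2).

Answer: 7.4273 8.4356 11.7105

Derivation:
Step 0: x=[2.0000 6.0000 13.0000] v=[2.0000 0.0000 0.0000]
Step 1: x=[3.0000 6.7500 12.2500] v=[2.0000 1.5000 -1.5000]
Step 2: x=[3.9688 7.9375 11.1250] v=[1.9375 2.3750 -2.2500]
Step 3: x=[4.9337 8.9297 10.2031] v=[1.9297 1.9844 -1.8438]
Step 4: x=[5.8981 9.2413 9.9629] v=[1.9287 0.6231 -0.4805]
Step 5: x=[6.7804 8.8975 10.5423] v=[1.7645 -0.6877 1.1587]
Step 6: x=[7.4273 8.4356 11.7105] v=[1.2938 -0.9239 2.3363]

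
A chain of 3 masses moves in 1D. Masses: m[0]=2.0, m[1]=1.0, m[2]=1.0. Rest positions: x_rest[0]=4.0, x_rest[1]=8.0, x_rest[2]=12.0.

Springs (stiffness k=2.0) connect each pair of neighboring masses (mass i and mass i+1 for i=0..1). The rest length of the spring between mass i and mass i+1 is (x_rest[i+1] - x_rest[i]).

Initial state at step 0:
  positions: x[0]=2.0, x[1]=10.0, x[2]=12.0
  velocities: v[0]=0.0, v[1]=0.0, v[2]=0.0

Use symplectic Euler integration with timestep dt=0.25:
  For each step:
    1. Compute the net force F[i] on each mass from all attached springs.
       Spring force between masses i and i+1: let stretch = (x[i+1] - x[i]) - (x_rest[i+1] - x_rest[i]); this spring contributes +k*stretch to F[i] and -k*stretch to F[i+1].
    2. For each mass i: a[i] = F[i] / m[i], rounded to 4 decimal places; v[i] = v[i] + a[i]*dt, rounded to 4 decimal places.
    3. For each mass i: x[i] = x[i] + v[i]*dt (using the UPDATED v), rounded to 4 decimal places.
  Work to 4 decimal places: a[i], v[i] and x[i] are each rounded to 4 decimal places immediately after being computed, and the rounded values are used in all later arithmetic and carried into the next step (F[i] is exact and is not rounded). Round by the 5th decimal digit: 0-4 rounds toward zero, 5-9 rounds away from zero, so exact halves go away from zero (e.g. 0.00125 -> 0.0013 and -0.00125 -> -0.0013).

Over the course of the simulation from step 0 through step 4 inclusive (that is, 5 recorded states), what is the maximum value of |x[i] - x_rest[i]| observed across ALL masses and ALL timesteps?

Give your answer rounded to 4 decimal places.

Step 0: x=[2.0000 10.0000 12.0000] v=[0.0000 0.0000 0.0000]
Step 1: x=[2.2500 9.2500 12.2500] v=[1.0000 -3.0000 1.0000]
Step 2: x=[2.6875 8.0000 12.6250] v=[1.7500 -5.0000 1.5000]
Step 3: x=[3.2070 6.6641 12.9219] v=[2.0781 -5.3438 1.1875]
Step 4: x=[3.6926 5.6782 12.9366] v=[1.9424 -3.9435 0.0586]
Max displacement = 2.3218

Answer: 2.3218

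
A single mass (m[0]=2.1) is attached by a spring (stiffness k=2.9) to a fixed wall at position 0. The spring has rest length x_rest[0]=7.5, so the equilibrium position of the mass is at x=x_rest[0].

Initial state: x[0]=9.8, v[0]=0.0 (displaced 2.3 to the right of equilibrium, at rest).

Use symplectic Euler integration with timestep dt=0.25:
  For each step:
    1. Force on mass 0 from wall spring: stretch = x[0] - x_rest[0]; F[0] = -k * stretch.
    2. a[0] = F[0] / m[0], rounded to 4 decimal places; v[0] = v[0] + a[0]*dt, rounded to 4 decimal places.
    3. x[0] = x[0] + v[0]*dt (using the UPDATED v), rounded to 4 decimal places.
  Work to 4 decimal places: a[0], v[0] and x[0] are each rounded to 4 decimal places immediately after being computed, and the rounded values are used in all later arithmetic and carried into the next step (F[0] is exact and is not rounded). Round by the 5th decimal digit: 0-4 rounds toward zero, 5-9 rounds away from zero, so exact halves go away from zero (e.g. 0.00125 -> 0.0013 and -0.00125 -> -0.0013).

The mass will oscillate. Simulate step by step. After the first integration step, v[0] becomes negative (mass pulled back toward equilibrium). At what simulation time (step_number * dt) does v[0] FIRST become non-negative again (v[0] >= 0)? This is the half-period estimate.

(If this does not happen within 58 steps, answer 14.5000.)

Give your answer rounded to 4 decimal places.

Answer: 2.7500

Derivation:
Step 0: x=[9.8000] v=[0.0000]
Step 1: x=[9.6015] v=[-0.7941]
Step 2: x=[9.2216] v=[-1.5196]
Step 3: x=[8.6931] v=[-2.1140]
Step 4: x=[8.0616] v=[-2.5259]
Step 5: x=[7.3817] v=[-2.7198]
Step 6: x=[6.7120] v=[-2.6790]
Step 7: x=[6.1103] v=[-2.4070]
Step 8: x=[5.6285] v=[-1.9272]
Step 9: x=[5.3082] v=[-1.2811]
Step 10: x=[5.1771] v=[-0.5244]
Step 11: x=[5.2465] v=[0.2776]
First v>=0 after going negative at step 11, time=2.7500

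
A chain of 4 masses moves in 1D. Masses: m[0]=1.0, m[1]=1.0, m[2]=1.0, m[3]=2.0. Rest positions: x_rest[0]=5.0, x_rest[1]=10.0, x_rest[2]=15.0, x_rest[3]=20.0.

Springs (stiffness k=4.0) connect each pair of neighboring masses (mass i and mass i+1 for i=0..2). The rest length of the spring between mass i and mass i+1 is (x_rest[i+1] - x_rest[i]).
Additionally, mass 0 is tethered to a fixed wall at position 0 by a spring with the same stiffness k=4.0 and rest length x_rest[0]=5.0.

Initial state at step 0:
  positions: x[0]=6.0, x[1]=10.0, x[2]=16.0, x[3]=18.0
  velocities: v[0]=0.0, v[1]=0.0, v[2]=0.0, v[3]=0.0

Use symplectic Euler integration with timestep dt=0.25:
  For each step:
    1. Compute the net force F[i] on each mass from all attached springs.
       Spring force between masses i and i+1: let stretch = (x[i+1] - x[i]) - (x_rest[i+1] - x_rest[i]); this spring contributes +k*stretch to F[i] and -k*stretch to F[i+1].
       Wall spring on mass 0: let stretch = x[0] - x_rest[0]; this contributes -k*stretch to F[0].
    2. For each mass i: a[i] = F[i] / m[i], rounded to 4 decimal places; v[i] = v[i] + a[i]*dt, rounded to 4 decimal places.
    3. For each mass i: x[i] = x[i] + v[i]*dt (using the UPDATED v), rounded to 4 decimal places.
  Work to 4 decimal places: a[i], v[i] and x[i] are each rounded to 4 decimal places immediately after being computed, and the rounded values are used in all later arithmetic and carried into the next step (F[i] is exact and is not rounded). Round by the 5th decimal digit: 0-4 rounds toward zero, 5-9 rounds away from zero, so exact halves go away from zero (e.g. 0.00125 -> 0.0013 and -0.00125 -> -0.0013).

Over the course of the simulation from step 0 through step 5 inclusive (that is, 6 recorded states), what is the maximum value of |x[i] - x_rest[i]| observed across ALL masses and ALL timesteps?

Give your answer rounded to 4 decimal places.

Step 0: x=[6.0000 10.0000 16.0000 18.0000] v=[0.0000 0.0000 0.0000 0.0000]
Step 1: x=[5.5000 10.5000 15.0000 18.3750] v=[-2.0000 2.0000 -4.0000 1.5000]
Step 2: x=[4.8750 10.8750 13.7188 18.9531] v=[-2.5000 1.5000 -5.1250 2.3125]
Step 3: x=[4.5313 10.4610 13.0352 19.5020] v=[-1.3750 -1.6562 -2.7345 2.1954]
Step 4: x=[4.5372 9.2081 13.3247 19.8675] v=[0.0234 -5.0117 1.1581 1.4620]
Step 5: x=[4.5765 7.8166 14.2208 20.0402] v=[0.1571 -5.5660 3.5843 0.6906]
Max displacement = 2.1834

Answer: 2.1834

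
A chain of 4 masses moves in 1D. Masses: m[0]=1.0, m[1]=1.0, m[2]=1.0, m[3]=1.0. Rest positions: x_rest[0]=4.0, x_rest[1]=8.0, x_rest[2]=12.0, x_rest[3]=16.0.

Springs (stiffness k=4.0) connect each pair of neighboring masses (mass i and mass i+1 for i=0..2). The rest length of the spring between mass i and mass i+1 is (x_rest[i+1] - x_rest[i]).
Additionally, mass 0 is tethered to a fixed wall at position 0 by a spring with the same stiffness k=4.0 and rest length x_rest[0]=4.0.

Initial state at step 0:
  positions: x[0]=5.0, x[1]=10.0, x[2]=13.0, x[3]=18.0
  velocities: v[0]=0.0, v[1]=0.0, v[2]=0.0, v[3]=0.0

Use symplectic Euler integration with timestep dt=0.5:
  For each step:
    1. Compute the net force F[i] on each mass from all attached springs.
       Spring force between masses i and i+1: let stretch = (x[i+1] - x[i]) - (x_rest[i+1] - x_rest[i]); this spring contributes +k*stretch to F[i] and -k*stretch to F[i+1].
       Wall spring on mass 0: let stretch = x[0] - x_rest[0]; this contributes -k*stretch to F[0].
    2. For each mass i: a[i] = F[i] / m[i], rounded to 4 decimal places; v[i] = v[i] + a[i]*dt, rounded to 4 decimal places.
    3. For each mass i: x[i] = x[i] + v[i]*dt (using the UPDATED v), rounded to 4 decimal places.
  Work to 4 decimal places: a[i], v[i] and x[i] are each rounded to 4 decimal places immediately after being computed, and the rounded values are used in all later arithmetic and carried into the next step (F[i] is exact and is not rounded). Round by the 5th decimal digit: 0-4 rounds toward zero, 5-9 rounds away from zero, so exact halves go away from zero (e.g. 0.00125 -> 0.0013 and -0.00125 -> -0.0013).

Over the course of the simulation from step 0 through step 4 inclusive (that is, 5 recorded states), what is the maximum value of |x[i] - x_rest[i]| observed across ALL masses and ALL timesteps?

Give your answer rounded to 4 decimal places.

Step 0: x=[5.0000 10.0000 13.0000 18.0000] v=[0.0000 0.0000 0.0000 0.0000]
Step 1: x=[5.0000 8.0000 15.0000 17.0000] v=[0.0000 -4.0000 4.0000 -2.0000]
Step 2: x=[3.0000 10.0000 12.0000 18.0000] v=[-4.0000 4.0000 -6.0000 2.0000]
Step 3: x=[5.0000 7.0000 13.0000 17.0000] v=[4.0000 -6.0000 2.0000 -2.0000]
Step 4: x=[4.0000 8.0000 12.0000 16.0000] v=[-2.0000 2.0000 -2.0000 -2.0000]
Max displacement = 3.0000

Answer: 3.0000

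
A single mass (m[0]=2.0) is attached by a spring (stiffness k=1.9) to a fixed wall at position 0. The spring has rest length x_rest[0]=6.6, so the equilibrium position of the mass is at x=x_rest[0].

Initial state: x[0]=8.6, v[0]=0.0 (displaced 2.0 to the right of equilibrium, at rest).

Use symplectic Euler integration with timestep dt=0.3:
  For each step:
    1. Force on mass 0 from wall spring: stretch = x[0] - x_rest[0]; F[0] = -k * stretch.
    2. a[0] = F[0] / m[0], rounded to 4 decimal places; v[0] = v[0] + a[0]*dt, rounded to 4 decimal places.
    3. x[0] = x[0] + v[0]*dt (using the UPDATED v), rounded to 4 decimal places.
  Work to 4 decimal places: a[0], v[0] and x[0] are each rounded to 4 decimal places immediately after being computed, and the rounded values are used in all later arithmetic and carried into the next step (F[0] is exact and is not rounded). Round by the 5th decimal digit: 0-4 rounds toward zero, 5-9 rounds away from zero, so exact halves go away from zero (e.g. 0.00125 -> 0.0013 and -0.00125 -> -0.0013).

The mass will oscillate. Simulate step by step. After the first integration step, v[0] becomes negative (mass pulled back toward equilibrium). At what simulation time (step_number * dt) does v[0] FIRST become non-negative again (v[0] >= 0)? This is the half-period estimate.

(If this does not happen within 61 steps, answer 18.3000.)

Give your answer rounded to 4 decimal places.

Step 0: x=[8.6000] v=[0.0000]
Step 1: x=[8.4290] v=[-0.5700]
Step 2: x=[8.1016] v=[-1.0913]
Step 3: x=[7.6458] v=[-1.5193]
Step 4: x=[7.1006] v=[-1.8174]
Step 5: x=[6.5126] v=[-1.9601]
Step 6: x=[5.9320] v=[-1.9352]
Step 7: x=[5.4086] v=[-1.7448]
Step 8: x=[4.9870] v=[-1.4053]
Step 9: x=[4.7033] v=[-0.9456]
Step 10: x=[4.5818] v=[-0.4050]
Step 11: x=[4.6329] v=[0.1702]
First v>=0 after going negative at step 11, time=3.3000

Answer: 3.3000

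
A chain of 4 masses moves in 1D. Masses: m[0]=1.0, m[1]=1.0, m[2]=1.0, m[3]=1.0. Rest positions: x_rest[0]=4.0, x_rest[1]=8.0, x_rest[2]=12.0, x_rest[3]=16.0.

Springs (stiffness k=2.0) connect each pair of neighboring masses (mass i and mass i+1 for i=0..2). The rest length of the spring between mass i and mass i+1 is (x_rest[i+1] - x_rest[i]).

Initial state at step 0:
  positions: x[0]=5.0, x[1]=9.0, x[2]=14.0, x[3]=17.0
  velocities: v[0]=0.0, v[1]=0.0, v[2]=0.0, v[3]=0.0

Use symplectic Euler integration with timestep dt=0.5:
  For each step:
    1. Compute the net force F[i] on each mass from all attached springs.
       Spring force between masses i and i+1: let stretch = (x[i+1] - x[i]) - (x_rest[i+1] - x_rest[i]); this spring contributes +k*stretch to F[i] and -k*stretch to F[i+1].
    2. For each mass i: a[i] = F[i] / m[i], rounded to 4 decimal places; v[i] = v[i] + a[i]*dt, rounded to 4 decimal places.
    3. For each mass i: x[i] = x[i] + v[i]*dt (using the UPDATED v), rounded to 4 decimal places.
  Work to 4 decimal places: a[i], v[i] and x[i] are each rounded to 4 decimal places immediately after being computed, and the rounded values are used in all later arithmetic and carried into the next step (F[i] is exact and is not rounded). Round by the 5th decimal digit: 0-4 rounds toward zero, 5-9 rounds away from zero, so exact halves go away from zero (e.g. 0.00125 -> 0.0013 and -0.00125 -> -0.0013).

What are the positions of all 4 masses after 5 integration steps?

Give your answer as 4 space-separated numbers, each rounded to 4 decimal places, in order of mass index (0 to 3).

Step 0: x=[5.0000 9.0000 14.0000 17.0000] v=[0.0000 0.0000 0.0000 0.0000]
Step 1: x=[5.0000 9.5000 13.0000 17.5000] v=[0.0000 1.0000 -2.0000 1.0000]
Step 2: x=[5.2500 9.5000 12.5000 17.7500] v=[0.5000 0.0000 -1.0000 0.5000]
Step 3: x=[5.6250 8.8750 13.1250 17.3750] v=[0.7500 -1.2500 1.2500 -0.7500]
Step 4: x=[5.6250 8.7500 13.7500 16.8750] v=[0.0000 -0.2500 1.2500 -1.0000]
Step 5: x=[5.1875 9.5625 13.4375 16.8125] v=[-0.8750 1.6250 -0.6250 -0.1250]

Answer: 5.1875 9.5625 13.4375 16.8125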